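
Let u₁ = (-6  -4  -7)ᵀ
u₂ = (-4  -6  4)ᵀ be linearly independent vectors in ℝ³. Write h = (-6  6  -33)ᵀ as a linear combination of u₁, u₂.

h = 3u₁ - 3u₂

Set up the augmented matrix [u₁ | u₂ | h] and row-reduce.
Row-reducing the augmented matrix gives the unique coefficients (α₁, α₂) = (3, -3).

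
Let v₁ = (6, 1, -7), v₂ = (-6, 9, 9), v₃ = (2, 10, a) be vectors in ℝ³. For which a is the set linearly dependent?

a = -2/5

Place the vectors as rows of a 3×3 matrix; dependence ⇔ determinant zero.
Expanding, det = 60*a + 24.
Setting this to zero gives a = -2/5.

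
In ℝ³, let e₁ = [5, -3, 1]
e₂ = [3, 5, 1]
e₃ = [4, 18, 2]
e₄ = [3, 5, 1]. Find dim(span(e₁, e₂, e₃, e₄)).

dim = 2

Row-reduce the 4×3 matrix with these as rows.
Exactly 2 pivots survive; hence the rank is 2.
(With 4 elements in a 3-dimensional space the rank is at most 3.)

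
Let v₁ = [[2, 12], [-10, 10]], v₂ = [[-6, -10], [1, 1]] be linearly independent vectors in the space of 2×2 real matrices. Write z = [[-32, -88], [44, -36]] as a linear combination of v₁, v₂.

z = -4v₁ + 4v₂

Work in coordinates with respect to the standard basis {E₁₁, E₁₂, E₂₁, E₂₂}.
Write z = a₁v₁ + a₂v₂ and equate components.
The system has the unique solution (a₁, a₂) = (-4, 4).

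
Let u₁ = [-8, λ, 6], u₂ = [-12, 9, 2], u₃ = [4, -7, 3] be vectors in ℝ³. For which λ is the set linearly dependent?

λ = 10/11

Dependence holds iff the 3×3 matrix [u₁ u₂ u₃] is singular.
Cofactor expansion gives det = 44*λ - 40.
Setting this to zero gives λ = 10/11.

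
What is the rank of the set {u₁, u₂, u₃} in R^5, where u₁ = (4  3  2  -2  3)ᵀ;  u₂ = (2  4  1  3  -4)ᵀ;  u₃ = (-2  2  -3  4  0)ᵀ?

rank 3

Form the matrix with u₁, u₂, u₃ as columns and reduce.
There are 3 pivot columns, so rank = 3.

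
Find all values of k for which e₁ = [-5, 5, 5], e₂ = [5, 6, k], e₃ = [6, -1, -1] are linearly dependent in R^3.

The vectors are dependent exactly when the determinant of the matrix with rows e₁, e₂, e₃ vanishes.
The determinant works out to 25*k - 150.
This vanishes exactly when k = 6.

k = 6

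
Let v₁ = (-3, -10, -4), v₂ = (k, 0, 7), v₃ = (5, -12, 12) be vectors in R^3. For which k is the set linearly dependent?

The vectors are dependent exactly when the determinant of the matrix with rows v₁, v₂, v₃ vanishes.
Cofactor expansion gives det = 168*k - 602.
Solving 168*k - 602 = 0 yields k = 43/12.

k = 43/12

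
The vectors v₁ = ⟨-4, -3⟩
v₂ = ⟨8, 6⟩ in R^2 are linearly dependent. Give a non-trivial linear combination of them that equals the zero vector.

Write the vectors as columns of a matrix and find a nonzero vector in its null space.
A generator of the null space is (2, 1).

2v₁ + v₂ = 0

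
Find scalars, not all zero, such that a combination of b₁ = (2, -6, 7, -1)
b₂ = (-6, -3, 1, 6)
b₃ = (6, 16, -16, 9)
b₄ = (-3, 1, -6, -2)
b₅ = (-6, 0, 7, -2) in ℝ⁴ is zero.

3b₁ + b₃ + 2b₄ + b₅ = 0

Row-reduce the matrix with b₁, b₂, b₃, b₄, b₅ as columns; the null space gives the coefficients.
A generator of the null space is (3, 0, 1, 2, 1).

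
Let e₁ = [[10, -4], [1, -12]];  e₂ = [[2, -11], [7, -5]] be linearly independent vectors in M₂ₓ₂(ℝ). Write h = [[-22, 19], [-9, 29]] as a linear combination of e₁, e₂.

h = -2e₁ - e₂

Take coordinate vectors relative to {E₁₁, E₁₂, E₂₁, E₂₂}.
Write h = c₁e₁ + c₂e₂ and equate components.
Back-substitution yields (c₁, c₂) = (-2, -1).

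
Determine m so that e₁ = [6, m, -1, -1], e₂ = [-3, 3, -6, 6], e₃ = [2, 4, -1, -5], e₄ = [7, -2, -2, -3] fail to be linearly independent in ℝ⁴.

The vectors are dependent exactly when the determinant of the matrix with rows e₁, e₂, e₃, e₄ vanishes.
The determinant works out to -213*m - 852.
Setting this to zero gives m = -4.

m = -4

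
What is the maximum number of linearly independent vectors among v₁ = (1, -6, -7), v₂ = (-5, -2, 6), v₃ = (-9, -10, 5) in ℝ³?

Form the matrix with v₁, v₂, v₃ as columns and reduce.
There are 2 pivot columns, so rank = 2.

2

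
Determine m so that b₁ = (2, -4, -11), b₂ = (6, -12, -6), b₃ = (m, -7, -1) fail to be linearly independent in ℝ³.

m = 7/2

The set is linearly dependent precisely when det[b₁; b₂; b₃] = 0.
Expanding, det = 378 - 108*m.
This vanishes exactly when m = 7/2.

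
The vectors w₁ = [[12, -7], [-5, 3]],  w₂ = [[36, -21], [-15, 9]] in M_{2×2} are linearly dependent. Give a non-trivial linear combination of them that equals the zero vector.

Take coordinates with respect to {E₁₁, E₁₂, E₂₁, E₂₂}.
Row-reduce the matrix with w₁, w₂ as columns; the null space gives the coefficients.
A generator of the null space is (3, -1).

3w₁ - w₂ = 0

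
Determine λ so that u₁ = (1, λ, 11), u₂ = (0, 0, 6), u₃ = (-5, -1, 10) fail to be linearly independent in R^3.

λ = 1/5

The set is linearly dependent precisely when det[u₁; u₂; u₃] = 0.
Cofactor expansion gives det = 6 - 30*λ.
Solving 6 - 30*λ = 0 yields λ = 1/5.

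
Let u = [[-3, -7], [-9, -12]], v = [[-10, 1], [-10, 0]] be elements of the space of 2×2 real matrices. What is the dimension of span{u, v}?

Represent each element by its coordinate vector in ℝ⁴.
Row-reduce the 2×4 matrix with these as rows.
There are 2 pivot columns, so rank = 2.

2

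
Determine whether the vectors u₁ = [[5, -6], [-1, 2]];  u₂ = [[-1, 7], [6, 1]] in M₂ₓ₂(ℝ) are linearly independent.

linearly independent

Take coordinates with respect to the standard basis {E₁₁, E₁₂, E₂₁, E₂₂}.
Place the vectors as rows of a 2×4 matrix and reduce to echelon form.
The reduction yields 2 nonzero rows, so the rank is 2.
Since rank = 2 (the number of vectors), the set is linearly independent.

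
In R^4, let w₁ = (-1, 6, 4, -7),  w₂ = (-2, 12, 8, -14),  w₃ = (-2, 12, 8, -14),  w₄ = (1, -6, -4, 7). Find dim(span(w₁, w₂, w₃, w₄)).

dim = 1

Apply Gaussian elimination to the matrix whose rows are w₁, w₂, w₃, w₄.
Exactly 1 pivot survives; hence the rank is 1.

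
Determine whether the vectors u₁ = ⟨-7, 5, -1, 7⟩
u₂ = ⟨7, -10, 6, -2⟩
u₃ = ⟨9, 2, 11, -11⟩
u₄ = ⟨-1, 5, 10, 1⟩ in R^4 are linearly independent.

linearly independent

Place the vectors as rows of a 4×4 matrix and reduce to echelon form.
The reduction yields 4 nonzero rows, so the rank is 4.
Since rank = 4 (the number of vectors), the set is linearly independent.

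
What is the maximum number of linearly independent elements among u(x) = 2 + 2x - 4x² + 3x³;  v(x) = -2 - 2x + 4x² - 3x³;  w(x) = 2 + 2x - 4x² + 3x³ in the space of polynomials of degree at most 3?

Use coordinates relative to {1, x, …, x³}.
Apply Gaussian elimination to the matrix whose rows are u, v, w.
The echelon form has 1 nonzero row, so the rank is 1.

1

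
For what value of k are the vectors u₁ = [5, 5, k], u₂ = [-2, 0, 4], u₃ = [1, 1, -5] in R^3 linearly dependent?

Place the vectors as rows of a 3×3 matrix; dependence ⇔ determinant zero.
The determinant works out to -2*k - 50.
This vanishes exactly when k = -25.

k = -25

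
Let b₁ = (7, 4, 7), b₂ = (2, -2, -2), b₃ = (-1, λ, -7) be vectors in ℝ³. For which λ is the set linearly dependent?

Place the vectors as rows of a 3×3 matrix; dependence ⇔ determinant zero.
The determinant works out to 28*λ + 148.
Setting this to zero gives λ = -37/7.

λ = -37/7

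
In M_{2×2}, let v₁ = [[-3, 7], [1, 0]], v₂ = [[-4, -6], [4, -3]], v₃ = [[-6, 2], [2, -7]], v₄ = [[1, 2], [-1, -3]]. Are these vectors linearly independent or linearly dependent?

linearly independent

Take coordinates with respect to the standard basis {E₁₁, E₁₂, E₂₁, E₂₂}.
Place the vectors as rows of a 4×4 matrix and reduce to echelon form.
The reduction yields 4 nonzero rows, so the rank is 4.
Since rank = 4 (the number of vectors), the set is linearly independent.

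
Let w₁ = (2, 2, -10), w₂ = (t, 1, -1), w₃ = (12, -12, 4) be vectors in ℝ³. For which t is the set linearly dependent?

t = -5/7

Place the vectors as rows of a 3×3 matrix; dependence ⇔ determinant zero.
Cofactor expansion gives det = 112*t + 80.
Solving 112*t + 80 = 0 yields t = -5/7.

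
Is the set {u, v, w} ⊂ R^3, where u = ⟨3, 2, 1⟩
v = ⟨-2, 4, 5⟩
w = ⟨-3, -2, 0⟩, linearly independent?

linearly independent

Row-reduce the matrix whose columns are u, v, w.
The reduction yields 3 nonzero rows, so the rank is 3.
Since rank = 3 (the number of vectors), the set is linearly independent.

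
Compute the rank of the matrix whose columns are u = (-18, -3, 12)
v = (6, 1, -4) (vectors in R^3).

Form the matrix with u, v as columns and reduce.
Reduction leaves 1 leading entry, giving rank 1.

rank 1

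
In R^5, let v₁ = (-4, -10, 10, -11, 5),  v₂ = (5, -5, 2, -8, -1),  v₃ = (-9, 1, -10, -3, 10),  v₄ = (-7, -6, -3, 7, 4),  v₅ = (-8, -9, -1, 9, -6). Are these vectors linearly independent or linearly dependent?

linearly independent

Form the 5×5 matrix with these as columns; its determinant is 163128.
A nonzero determinant means the columns are linearly independent.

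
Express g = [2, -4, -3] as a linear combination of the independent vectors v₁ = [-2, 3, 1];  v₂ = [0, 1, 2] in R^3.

Solve the system with v₁, v₂ as columns and g as the right-hand side.
Back-substitution yields (α₁, α₂) = (-1, -1).

g = -v₁ - v₂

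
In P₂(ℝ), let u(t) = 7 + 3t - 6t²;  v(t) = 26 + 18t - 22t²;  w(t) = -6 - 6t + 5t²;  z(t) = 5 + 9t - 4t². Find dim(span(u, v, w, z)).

Pass to coordinate vectors with respect to the basis {1, t, t²}.
Put the 3×4 matrix [u|v|w|z] into echelon form.
Exactly 2 pivots survive; hence the rank is 2.
(With 4 elements in a 3-dimensional space the rank is at most 3.)

dim = 2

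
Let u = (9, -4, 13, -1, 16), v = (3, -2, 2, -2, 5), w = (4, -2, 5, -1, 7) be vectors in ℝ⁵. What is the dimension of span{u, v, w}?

2

Row-reduce the 3×5 matrix with these as rows.
The echelon form has 2 nonzero rows, so the rank is 2.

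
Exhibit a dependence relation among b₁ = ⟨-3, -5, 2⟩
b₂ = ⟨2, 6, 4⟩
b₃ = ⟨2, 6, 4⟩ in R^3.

b₂ - b₃ = 0

Write the vectors as columns of a matrix and find a nonzero vector in its null space.
A generator of the null space is (0, 1, -1).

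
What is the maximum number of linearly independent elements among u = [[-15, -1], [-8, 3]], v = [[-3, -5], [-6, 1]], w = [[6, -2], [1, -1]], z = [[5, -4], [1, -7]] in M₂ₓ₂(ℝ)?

Represent each element by its coordinate vector in ℝ⁴.
Apply Gaussian elimination to the matrix whose rows are u, v, w, z.
There are 3 pivot columns, so rank = 3.

3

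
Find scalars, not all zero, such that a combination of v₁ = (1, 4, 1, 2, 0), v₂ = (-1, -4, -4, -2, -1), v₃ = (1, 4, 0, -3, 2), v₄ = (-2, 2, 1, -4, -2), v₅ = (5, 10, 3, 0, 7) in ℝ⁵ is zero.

Solve the homogeneous system with v₁, v₂, v₃, v₄, v₅ as columns by row-reducing the coefficient matrix.
The free variable yields coefficients (0, 1, -2, 1, 1) (any nonzero multiple also works).

v₂ - 2v₃ + v₄ + v₅ = 0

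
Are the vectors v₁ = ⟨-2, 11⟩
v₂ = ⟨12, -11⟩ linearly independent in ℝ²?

linearly independent

Form the 2×2 matrix with these as columns; its determinant is -110.
A nonzero determinant means the columns are linearly independent.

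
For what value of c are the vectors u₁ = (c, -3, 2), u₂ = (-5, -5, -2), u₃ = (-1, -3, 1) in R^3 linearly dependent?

The set is linearly dependent precisely when det[u₁; u₂; u₃] = 0.
Expanding, det = -11*c - 1.
Solving -11*c - 1 = 0 yields c = -1/11.

c = -1/11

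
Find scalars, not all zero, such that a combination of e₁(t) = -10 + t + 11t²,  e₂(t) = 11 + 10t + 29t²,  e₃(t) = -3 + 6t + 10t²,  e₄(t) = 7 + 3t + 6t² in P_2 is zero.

e₁ - e₂ + 3e₄ = 0

Write each element as a vector in ℝ³ using {1, t, t²}.
Solve the homogeneous system with e₁, e₂, e₃, e₄ as columns by row-reducing the coefficient matrix.
A generator of the null space is (1, -1, 0, 3).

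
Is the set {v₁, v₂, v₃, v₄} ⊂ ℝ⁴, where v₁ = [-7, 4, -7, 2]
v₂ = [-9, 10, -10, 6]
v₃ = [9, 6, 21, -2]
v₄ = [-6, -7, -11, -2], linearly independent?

linearly dependent

Form the 4×4 matrix with these as columns; its determinant is 0.
A zero determinant means the columns are linearly dependent.
Indeed 3v₁ - 2v₂ - v₃ - 2v₄ = 0.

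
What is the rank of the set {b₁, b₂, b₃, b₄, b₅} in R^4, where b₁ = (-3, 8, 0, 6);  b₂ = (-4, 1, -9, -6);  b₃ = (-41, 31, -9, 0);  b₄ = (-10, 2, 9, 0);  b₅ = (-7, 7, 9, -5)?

Apply Gaussian elimination to the matrix whose rows are b₁, b₂, b₃, b₄, b₅.
Reduction leaves 4 leading entries, giving rank 4.
(With 5 elements in a 4-dimensional space the rank is at most 4.)

4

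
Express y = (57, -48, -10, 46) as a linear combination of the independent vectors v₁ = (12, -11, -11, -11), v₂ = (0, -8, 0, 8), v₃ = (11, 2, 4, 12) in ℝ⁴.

Since v₁, v₂, v₃ are independent, the coefficients expressing y are uniquely determined by a linear system.
Back-substitution yields (α₁, α₂, α₃) = (2, 4, 3).

y = 2v₁ + 4v₂ + 3v₃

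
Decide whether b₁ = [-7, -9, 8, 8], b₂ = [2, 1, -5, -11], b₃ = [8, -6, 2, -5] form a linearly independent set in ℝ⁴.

linearly independent

Place the vectors as rows of a 3×4 matrix and reduce to echelon form.
The reduction yields 3 nonzero rows, so the rank is 3.
Since rank = 3 (the number of vectors), the set is linearly independent.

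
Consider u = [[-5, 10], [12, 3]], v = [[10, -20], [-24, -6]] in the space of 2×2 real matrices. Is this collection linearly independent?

Write each element as a coordinate vector in ℝ⁴ using {E₁₁, E₁₂, E₂₁, E₂₂}.
Place the vectors as rows of a 2×4 matrix and reduce to echelon form.
The reduction yields 1 nonzero row, so the rank is 1.
Since rank 1 < 2, the set is linearly dependent.

linearly dependent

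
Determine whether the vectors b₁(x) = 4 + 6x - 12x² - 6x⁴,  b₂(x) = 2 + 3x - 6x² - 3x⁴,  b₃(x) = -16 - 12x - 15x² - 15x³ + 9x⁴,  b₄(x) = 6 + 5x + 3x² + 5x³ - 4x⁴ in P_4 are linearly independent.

linearly dependent

Take coordinates with respect to the standard basis {1, x, …, x⁴}.
Row-reduce the matrix whose columns are b₁, b₂, b₃, b₄.
The reduction yields 2 nonzero rows, so the rank is 2.
Since rank 2 < 4, the set is linearly dependent.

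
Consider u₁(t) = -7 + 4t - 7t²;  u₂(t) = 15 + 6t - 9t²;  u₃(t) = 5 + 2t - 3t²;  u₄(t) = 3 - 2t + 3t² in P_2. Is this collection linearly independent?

linearly dependent

Write each element as a coordinate vector in ℝ³ using {1, t, t²}.
There are 4 vectors in a 3-dimensional space, so they cannot be linearly independent.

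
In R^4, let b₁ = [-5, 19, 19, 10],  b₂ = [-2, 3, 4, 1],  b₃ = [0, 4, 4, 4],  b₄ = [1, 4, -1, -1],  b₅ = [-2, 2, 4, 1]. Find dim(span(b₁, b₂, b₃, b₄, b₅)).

Row-reduce the 5×4 matrix with these as rows.
The echelon form has 4 nonzero rows, so the rank is 4.
(With 5 elements in a 4-dimensional space the rank is at most 4.)

dim = 4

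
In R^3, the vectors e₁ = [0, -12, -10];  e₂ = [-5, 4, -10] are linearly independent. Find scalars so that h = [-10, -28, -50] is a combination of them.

Write h = α₁e₁ + α₂e₂ and equate components.
Back-substitution yields (α₁, α₂) = (3, 2).

h = 3e₁ + 2e₂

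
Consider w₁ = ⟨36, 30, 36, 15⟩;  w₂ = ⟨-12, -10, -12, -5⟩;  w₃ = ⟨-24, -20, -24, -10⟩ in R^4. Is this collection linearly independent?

linearly dependent

Row-reduce the matrix whose columns are w₁, w₂, w₃.
The reduction yields 1 nonzero row, so the rank is 1.
Since rank 1 < 3, the set is linearly dependent.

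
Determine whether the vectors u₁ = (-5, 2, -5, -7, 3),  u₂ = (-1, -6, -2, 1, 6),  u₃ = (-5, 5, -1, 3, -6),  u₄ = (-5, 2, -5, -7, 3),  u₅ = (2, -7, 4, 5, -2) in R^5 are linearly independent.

Two of the vectors are equal, giving an immediate dependence.

linearly dependent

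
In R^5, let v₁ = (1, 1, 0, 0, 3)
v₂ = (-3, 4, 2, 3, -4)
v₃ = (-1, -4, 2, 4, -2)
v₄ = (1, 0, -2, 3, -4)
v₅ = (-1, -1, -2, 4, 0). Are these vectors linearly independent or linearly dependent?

linearly independent

Place the vectors as rows of a 5×5 matrix and reduce to echelon form.
The reduction yields 5 nonzero rows, so the rank is 5.
Since rank = 5 (the number of vectors), the set is linearly independent.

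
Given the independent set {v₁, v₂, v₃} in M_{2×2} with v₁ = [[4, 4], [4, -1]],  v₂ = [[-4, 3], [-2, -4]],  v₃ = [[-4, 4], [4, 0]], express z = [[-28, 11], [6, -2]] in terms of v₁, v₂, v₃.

z = -2v₁ + v₂ + 4v₃

Take coordinate vectors relative to {E₁₁, E₁₂, E₂₁, E₂₂}.
Since v₁, v₂, v₃ are independent, the coefficients expressing z are uniquely determined by a linear system.
The system has the unique solution (a₁, a₂, a₃) = (-2, 1, 4).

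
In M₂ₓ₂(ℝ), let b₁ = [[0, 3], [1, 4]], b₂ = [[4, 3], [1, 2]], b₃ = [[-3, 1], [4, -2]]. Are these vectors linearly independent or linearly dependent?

linearly independent

Take coordinates with respect to the standard basis {E₁₁, E₁₂, E₂₁, E₂₂}.
Row-reduce the matrix whose columns are b₁, b₂, b₃.
The reduction yields 3 nonzero rows, so the rank is 3.
Since rank = 3 (the number of vectors), the set is linearly independent.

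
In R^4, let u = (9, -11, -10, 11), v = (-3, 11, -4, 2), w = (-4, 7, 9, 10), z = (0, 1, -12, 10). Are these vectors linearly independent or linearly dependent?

linearly independent

Form the 4×4 matrix with these as columns; its determinant is 13685.
A nonzero determinant means the columns are linearly independent.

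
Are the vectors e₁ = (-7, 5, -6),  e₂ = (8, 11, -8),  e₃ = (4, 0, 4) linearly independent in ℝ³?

Place the vectors as rows of a 3×3 matrix and reduce to echelon form.
The reduction yields 3 nonzero rows, so the rank is 3.
Since rank = 3 (the number of vectors), the set is linearly independent.

linearly independent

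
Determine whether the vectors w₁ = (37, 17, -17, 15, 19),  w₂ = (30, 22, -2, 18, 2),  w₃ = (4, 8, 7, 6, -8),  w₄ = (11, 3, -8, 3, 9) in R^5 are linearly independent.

Row-reduce the matrix whose columns are w₁, w₂, w₃, w₄.
The reduction yields 2 nonzero rows, so the rank is 2.
Since rank 2 < 4, the set is linearly dependent.

linearly dependent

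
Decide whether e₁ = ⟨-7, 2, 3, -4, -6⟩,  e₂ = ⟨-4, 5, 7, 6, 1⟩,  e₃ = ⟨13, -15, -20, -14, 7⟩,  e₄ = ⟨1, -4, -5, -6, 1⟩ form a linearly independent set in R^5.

Place the vectors as rows of a 4×5 matrix and reduce to echelon form.
The reduction yields 3 nonzero rows, so the rank is 3.
Since rank 3 < 4, the set is linearly dependent.

linearly dependent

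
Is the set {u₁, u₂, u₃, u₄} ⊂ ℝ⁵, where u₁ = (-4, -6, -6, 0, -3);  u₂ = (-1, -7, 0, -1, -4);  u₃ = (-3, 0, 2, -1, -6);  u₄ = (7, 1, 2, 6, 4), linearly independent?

linearly independent

Row-reduce the matrix whose columns are u₁, u₂, u₃, u₄.
The reduction yields 4 nonzero rows, so the rank is 4.
Since rank = 4 (the number of vectors), the set is linearly independent.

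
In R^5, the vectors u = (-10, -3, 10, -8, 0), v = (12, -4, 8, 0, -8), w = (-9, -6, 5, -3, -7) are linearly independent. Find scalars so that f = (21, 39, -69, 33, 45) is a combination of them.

f = -3u - 3v - 3w

Set up the augmented matrix [u | v | w | f] and row-reduce.
The system has the unique solution (c₁, c₂, c₃) = (-3, -3, -3).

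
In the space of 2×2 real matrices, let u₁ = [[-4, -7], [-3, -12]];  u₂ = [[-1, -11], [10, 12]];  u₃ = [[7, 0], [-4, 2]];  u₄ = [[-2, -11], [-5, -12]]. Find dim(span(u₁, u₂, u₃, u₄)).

4

Pass to coordinate vectors with respect to the basis {E₁₁, E₁₂, E₂₁, E₂₂}.
Put the 4×4 matrix [u₁|u₂|u₃|u₄] into echelon form.
Reduction leaves 4 leading entries, giving rank 4.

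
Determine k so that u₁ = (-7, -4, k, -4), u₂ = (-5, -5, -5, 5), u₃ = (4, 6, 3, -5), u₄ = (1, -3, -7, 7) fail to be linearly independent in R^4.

Dependence holds iff the 4×4 matrix [u₁ u₂ u₃ u₄] is singular.
Cofactor expansion gives det = 440 - 60*k.
Setting this to zero gives k = 22/3.

k = 22/3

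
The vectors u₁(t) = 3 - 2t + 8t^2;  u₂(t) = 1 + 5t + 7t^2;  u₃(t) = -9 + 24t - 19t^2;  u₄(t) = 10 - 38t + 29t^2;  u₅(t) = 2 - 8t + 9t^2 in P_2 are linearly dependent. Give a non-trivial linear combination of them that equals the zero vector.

Take coordinates with respect to {1, t, t^2}.
Write the vectors as columns of a matrix and find a nonzero vector in its null space.
A generator of the null space is (7, -4, 3, 1, 0).

7u₁ - 4u₂ + 3u₃ + u₄ = 0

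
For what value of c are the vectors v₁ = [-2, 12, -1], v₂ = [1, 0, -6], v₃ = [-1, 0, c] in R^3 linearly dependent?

c = 6

Place the vectors as rows of a 3×3 matrix; dependence ⇔ determinant zero.
Expanding, det = 72 - 12*c.
Setting this to zero gives c = 6.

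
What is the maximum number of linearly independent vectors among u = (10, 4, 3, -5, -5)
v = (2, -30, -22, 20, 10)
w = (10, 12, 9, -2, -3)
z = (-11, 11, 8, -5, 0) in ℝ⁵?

3

Put the 5×4 matrix [u|v|w|z] into echelon form.
There are 3 pivot columns, so rank = 3.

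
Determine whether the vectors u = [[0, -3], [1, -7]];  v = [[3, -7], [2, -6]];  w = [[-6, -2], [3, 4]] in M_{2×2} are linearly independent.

Take coordinates with respect to the standard basis {E₁₁, E₁₂, E₂₁, E₂₂}.
Row-reduce the matrix whose columns are u, v, w.
The reduction yields 3 nonzero rows, so the rank is 3.
Since rank = 3 (the number of vectors), the set is linearly independent.

linearly independent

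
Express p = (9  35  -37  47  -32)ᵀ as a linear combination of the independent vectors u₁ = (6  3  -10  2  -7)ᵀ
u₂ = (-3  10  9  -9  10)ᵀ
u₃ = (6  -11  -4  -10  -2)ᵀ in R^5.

Set up the augmented matrix [u₁ | u₂ | u₃ | p] and row-reduce.
Back-substitution yields (a₁, a₂, a₃) = (4, -1, -3).

p = 4u₁ - u₂ - 3u₃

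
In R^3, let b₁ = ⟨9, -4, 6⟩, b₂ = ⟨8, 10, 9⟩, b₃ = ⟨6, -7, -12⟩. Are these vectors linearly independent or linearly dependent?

linearly independent

Form the 3×3 matrix with these as columns; its determinant is -1809.
A nonzero determinant means the columns are linearly independent.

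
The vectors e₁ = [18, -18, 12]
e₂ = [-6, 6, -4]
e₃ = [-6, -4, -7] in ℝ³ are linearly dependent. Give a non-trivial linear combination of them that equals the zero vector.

Solve the homogeneous system with e₁, e₂, e₃ as columns by row-reducing the coefficient matrix.
A generator of the null space is (1, 3, 0).

e₁ + 3e₂ = 0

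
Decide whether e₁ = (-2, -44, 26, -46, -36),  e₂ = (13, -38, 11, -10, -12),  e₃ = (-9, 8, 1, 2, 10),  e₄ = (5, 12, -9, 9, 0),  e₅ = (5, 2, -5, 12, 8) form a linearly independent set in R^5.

Row-reduce the matrix whose columns are e₁, e₂, e₃, e₄, e₅.
The reduction yields 3 nonzero rows, so the rank is 3.
Since rank 3 < 5, the set is linearly dependent.

linearly dependent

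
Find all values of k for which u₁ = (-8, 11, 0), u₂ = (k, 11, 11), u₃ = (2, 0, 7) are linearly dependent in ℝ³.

k = -34/7

The set is linearly dependent precisely when det[u₁; u₂; u₃] = 0.
Cofactor expansion gives det = -77*k - 374.
This vanishes exactly when k = -34/7.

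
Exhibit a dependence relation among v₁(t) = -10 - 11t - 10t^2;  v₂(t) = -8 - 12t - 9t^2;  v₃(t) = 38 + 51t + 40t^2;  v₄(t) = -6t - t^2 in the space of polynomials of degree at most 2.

3v₁ + v₂ + v₃ + v₄ = 0

Write each element as a vector in ℝ³ using {1, t, t^2}.
Solve the homogeneous system with v₁, v₂, v₃, v₄ as columns by row-reducing the coefficient matrix.
A generator of the null space is (3, 1, 1, 1).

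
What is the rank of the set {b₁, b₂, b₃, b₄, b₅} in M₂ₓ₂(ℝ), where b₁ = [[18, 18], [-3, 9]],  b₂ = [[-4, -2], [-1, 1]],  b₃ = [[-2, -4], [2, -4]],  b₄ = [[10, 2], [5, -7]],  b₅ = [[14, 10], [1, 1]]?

Pass to coordinate vectors with respect to the basis {E₁₁, E₁₂, E₂₁, E₂₂}.
Put the 4×5 matrix [b₁|b₂|b₃|b₄|b₅] into echelon form.
The echelon form has 2 nonzero rows, so the rank is 2.
(With 5 elements in a 4-dimensional space the rank is at most 4.)

2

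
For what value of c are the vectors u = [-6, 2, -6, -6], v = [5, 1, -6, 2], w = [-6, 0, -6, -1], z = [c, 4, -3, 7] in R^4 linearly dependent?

Place the vectors as rows of a 4×4 matrix; dependence ⇔ determinant zero.
Expanding, det = 2112 - 66*c.
Setting this to zero gives c = 32.

c = 32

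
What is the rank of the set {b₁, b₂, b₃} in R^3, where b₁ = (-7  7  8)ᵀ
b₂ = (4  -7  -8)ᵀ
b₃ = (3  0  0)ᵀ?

Put the 3×3 matrix [b₁|b₂|b₃] into echelon form.
Reduction leaves 2 leading entries, giving rank 2.

rank 2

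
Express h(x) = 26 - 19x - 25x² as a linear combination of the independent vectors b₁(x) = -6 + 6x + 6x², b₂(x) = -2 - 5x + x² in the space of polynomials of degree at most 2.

Take coordinate vectors relative to {1, x, x²}.
Since b₁, b₂ are independent, the coefficients expressing h are uniquely determined by a linear system.
The system has the unique solution (c₁, c₂) = (-4, -1).

h = -4b₁ - b₂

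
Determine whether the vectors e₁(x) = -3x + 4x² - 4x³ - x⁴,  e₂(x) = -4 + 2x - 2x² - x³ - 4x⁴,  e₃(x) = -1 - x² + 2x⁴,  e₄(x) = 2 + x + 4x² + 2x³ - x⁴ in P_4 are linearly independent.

linearly independent

Take coordinates with respect to the standard basis {1, x, …, x⁴}.
Place the vectors as rows of a 4×5 matrix and reduce to echelon form.
The reduction yields 4 nonzero rows, so the rank is 4.
Since rank = 4 (the number of vectors), the set is linearly independent.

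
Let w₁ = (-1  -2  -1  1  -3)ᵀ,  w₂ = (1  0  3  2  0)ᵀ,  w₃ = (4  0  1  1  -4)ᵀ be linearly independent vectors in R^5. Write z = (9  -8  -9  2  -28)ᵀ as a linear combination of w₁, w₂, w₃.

Solve the system with w₁, w₂, w₃ as columns and z as the right-hand side.
The system has the unique solution (a₁, a₂, a₃) = (4, -3, 4).

z = 4w₁ - 3w₂ + 4w₃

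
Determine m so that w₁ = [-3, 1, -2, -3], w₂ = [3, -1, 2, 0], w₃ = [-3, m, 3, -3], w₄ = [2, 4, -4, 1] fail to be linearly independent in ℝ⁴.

m = -27/8

The set is linearly dependent precisely when det[w₁; w₂; w₃; w₄] = 0.
Cofactor expansion gives det = -48*m - 162.
Setting this to zero gives m = -27/8.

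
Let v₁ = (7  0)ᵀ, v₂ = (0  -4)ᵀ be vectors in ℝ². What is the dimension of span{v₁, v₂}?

dim = 2

Row-reduce the 2×2 matrix with these as rows.
Reduction leaves 2 leading entries, giving rank 2.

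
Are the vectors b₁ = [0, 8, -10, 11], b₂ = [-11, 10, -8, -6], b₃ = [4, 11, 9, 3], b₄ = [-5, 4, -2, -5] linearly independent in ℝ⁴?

linearly independent

Row-reduce the matrix whose columns are b₁, b₂, b₃, b₄.
The reduction yields 4 nonzero rows, so the rank is 4.
Since rank = 4 (the number of vectors), the set is linearly independent.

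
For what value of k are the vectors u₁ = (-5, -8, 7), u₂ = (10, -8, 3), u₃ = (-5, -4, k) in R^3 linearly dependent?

k = 25/6

Dependence holds iff the 3×3 matrix [u₁ u₂ u₃] is singular.
The determinant works out to 120*k - 500.
Solving 120*k - 500 = 0 yields k = 25/6.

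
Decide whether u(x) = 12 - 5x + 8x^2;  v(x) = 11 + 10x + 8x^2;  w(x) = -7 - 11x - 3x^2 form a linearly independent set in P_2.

linearly independent

Take coordinates with respect to the standard basis {1, x, x^2}.
Row-reduce the matrix whose columns are u, v, w.
The reduction yields 3 nonzero rows, so the rank is 3.
Since rank = 3 (the number of vectors), the set is linearly independent.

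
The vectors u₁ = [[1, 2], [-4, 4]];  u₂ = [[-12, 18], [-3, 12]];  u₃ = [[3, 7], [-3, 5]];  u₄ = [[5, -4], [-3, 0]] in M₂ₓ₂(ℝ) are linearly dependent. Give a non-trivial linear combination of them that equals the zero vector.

3u₁ - u₂ - 3u₄ = 0

Take coordinates with respect to {E₁₁, E₁₂, E₂₁, E₂₂}.
Set up α₁u₁ + … + α₄u₄ = 0 and solve the homogeneous system.
The free variable yields coefficients (3, -1, 0, -3) (any nonzero multiple also works).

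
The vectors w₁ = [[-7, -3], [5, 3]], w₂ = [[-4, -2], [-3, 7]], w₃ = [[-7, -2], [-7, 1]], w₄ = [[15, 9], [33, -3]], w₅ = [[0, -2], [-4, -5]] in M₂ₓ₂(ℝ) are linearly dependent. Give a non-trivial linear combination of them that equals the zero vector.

Pass to coordinate vectors relative to the basis {E₁₁, E₁₂, E₂₁, E₂₂}.
Write the vectors as columns of a matrix and find a nonzero vector in its null space.
One solution (up to scaling) is (1, -2, -2, -1, -2).

w₁ - 2w₂ - 2w₃ - w₄ - 2w₅ = 0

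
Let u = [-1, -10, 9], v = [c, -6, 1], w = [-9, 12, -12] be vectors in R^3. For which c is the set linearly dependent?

c = -38

Place the vectors as rows of a 3×3 matrix; dependence ⇔ determinant zero.
Cofactor expansion gives det = -12*c - 456.
This vanishes exactly when c = -38.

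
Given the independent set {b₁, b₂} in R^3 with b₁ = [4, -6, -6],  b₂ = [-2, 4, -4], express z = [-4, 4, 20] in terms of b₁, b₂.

Solve the system with b₁, b₂ as columns and z as the right-hand side.
Back-substitution yields (α₁, α₂) = (-2, -2).

z = -2b₁ - 2b₂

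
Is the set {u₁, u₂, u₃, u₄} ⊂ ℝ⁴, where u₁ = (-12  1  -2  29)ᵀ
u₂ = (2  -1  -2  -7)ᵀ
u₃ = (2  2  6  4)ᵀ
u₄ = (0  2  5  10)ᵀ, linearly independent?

Form the 4×4 matrix with these as columns; its determinant is 0.
A zero determinant means the columns are linearly dependent.

linearly dependent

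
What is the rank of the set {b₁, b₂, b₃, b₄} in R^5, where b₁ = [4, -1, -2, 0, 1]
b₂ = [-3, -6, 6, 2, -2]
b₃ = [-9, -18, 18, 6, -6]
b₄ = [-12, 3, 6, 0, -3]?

Form the matrix with b₁, b₂, b₃, b₄ as columns and reduce.
There are 2 pivot columns, so rank = 2.

rank 2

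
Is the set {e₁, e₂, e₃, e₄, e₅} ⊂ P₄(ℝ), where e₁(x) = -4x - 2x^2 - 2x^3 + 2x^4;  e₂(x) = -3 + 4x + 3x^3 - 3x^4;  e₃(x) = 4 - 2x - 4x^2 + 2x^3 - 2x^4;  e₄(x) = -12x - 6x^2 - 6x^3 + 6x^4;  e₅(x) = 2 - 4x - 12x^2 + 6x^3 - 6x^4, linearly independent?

Write each element as a coordinate vector in ℝ⁵ using {1, x, …, x^4}.
One vector is a scalar multiple of another, so the set is dependent.

linearly dependent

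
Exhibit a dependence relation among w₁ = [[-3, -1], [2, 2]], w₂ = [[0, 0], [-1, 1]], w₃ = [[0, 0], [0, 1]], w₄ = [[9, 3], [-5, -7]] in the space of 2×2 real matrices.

Write each element as a vector in ℝ⁴ using {E₁₁, E₁₂, E₂₁, E₂₂}.
Write the vectors as columns of a matrix and find a nonzero vector in its null space.
The free variable yields coefficients (3, 1, 0, 1) (any nonzero multiple also works).

3w₁ + w₂ + w₄ = 0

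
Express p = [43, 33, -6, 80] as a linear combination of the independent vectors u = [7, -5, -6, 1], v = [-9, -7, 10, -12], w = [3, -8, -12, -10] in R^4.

Solve the system with u, v, w as columns and p as the right-hand side.
The system has the unique solution (c₁, c₂, c₃) = (4, -3, -4).

p = 4u - 3v - 4w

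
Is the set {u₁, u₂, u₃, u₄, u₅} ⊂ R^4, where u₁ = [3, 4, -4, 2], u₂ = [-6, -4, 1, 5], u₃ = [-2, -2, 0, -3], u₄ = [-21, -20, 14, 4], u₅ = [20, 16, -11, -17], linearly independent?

There are 5 vectors in a 4-dimensional space, so they cannot be linearly independent.

linearly dependent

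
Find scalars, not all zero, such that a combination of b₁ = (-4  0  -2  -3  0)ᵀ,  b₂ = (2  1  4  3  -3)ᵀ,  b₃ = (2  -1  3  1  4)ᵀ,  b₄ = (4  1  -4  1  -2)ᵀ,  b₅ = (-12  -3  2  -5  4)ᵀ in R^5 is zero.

Set up α₁b₁ + … + α₅b₅ = 0 and solve the homogeneous system.
A generator of the null space is (2, 2, 2, 3, 1).

2b₁ + 2b₂ + 2b₃ + 3b₄ + b₅ = 0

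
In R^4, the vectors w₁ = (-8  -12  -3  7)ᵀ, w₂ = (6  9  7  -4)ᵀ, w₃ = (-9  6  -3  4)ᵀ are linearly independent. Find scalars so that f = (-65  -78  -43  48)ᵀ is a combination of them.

Solve the system with w₁, w₂, w₃ as columns and f as the right-hand side.
Row-reducing the augmented matrix gives the unique coefficients (α₁, α₂, α₃) = (4, -4, 1).

f = 4w₁ - 4w₂ + w₃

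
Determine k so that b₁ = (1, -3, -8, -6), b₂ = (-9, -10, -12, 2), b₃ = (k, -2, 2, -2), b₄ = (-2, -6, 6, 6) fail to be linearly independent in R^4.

The set is linearly dependent precisely when det[b₁; b₂; b₃; b₄] = 0.
The determinant works out to 660*k - 2112.
This vanishes exactly when k = 16/5.

k = 16/5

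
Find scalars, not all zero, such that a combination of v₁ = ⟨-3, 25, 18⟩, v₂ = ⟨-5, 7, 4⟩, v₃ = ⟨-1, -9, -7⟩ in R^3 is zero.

v₁ - v₂ + 2v₃ = 0

Write the vectors as columns of a matrix and find a nonzero vector in its null space.
A generator of the null space is (1, -1, 2).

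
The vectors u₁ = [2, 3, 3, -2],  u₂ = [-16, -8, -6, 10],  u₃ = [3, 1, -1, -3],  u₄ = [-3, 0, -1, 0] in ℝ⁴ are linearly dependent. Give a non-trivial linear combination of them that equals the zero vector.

2u₁ + u₂ + 2u₃ - 2u₄ = 0

Write the vectors as columns of a matrix and find a nonzero vector in its null space.
The free variable yields coefficients (2, 1, 2, -2) (any nonzero multiple also works).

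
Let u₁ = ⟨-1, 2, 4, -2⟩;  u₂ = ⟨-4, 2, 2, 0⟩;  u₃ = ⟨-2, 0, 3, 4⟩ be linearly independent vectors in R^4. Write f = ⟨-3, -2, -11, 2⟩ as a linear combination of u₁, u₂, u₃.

f = -3u₁ + 2u₂ - u₃

Write f = a₁u₁ + … + a₃u₃ and equate components.
Back-substitution yields (a₁, a₂, a₃) = (-3, 2, -1).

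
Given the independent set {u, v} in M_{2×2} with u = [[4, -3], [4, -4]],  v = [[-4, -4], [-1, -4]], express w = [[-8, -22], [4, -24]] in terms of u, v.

Take coordinate vectors relative to {E₁₁, E₁₂, E₂₁, E₂₂}.
Set up the augmented matrix [u | v | w] and row-reduce.
Row-reducing the augmented matrix gives the unique coefficients (α₁, α₂) = (2, 4).

w = 2u + 4v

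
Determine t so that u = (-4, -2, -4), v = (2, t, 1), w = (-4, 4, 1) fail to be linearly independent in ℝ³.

Dependence holds iff the 3×3 matrix [u v w] is singular.
Expanding, det = -20*t - 4.
This vanishes exactly when t = -1/5.

t = -1/5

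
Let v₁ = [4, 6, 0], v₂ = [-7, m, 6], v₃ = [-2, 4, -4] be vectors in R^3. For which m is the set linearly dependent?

m = -21

Dependence holds iff the 3×3 matrix [v₁ v₂ v₃] is singular.
Cofactor expansion gives det = -16*m - 336.
Solving -16*m - 336 = 0 yields m = -21.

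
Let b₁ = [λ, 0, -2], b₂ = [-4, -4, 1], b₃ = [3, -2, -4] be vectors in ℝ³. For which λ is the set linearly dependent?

Place the vectors as rows of a 3×3 matrix; dependence ⇔ determinant zero.
The determinant works out to 18*λ - 40.
This vanishes exactly when λ = 20/9.

λ = 20/9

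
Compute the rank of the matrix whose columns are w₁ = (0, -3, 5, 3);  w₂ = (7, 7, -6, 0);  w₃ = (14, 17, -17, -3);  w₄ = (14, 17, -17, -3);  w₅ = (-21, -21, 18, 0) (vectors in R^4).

2

Row-reduce the 5×4 matrix with these as rows.
There are 2 pivot columns, so rank = 2.
(With 5 elements in a 4-dimensional space the rank is at most 4.)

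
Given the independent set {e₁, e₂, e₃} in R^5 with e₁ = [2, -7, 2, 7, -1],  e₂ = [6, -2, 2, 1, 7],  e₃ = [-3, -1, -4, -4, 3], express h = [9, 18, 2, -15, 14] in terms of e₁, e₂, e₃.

Since e₁, e₂, e₃ are independent, the coefficients expressing h are uniquely determined by a linear system.
The system has the unique solution (α₁, α₂, α₃) = (-3, 2, -1).

h = -3e₁ + 2e₂ - e₃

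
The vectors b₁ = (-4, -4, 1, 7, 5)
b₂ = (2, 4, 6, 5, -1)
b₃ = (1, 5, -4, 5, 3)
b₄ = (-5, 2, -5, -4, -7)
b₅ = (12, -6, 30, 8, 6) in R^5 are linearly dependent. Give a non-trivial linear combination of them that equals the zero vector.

Write the vectors as columns of a matrix and find a nonzero vector in its null space.
A generator of the null space is (0, 2, -2, -2, -1).

2b₂ - 2b₃ - 2b₄ - b₅ = 0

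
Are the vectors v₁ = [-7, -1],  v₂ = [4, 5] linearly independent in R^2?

Place the vectors as rows of a 2×2 matrix and reduce to echelon form.
The reduction yields 2 nonzero rows, so the rank is 2.
Since rank = 2 (the number of vectors), the set is linearly independent.

linearly independent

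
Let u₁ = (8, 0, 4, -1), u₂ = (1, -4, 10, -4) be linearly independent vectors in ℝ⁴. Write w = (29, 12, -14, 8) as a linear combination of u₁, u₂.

Write w = α₁u₁ + α₂u₂ and equate components.
The system has the unique solution (α₁, α₂) = (4, -3).

w = 4u₁ - 3u₂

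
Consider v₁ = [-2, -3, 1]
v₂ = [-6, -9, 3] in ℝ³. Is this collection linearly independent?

One vector is a scalar multiple of another, so the set is dependent.

linearly dependent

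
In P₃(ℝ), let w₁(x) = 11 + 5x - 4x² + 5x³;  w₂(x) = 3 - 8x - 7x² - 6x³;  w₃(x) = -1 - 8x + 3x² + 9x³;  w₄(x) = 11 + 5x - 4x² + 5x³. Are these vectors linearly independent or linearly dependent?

linearly dependent

Write each element as a coordinate vector in ℝ⁴ using {1, x, …, x³}.
Two of the vectors are equal, giving an immediate dependence.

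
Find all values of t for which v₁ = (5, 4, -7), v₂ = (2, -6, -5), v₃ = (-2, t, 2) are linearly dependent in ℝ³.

t = -48/11

Place the vectors as rows of a 3×3 matrix; dependence ⇔ determinant zero.
The determinant works out to 11*t + 48.
Solving 11*t + 48 = 0 yields t = -48/11.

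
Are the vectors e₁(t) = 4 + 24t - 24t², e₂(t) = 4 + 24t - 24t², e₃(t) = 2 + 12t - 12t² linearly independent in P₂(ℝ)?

Take coordinates with respect to the standard basis {1, t, t²}.
One vector is a scalar multiple of another, so the set is dependent.

linearly dependent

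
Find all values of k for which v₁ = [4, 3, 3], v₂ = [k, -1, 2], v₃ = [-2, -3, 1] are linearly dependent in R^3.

The set is linearly dependent precisely when det[v₁; v₂; v₃] = 0.
The determinant works out to 2 - 12*k.
This vanishes exactly when k = 1/6.

k = 1/6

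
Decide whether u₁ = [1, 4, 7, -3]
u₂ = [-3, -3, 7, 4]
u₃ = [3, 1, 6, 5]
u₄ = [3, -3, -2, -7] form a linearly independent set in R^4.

linearly independent

Place the vectors as rows of a 4×4 matrix and reduce to echelon form.
The reduction yields 4 nonzero rows, so the rank is 4.
Since rank = 4 (the number of vectors), the set is linearly independent.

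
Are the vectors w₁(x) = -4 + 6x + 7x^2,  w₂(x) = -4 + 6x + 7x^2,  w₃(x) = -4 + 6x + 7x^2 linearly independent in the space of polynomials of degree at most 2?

Take coordinates with respect to the standard basis {1, x, x^2}.
Two of the vectors are equal, giving an immediate dependence.

linearly dependent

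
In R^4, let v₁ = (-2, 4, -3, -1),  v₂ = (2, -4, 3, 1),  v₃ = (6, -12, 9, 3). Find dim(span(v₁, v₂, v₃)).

Form the matrix with v₁, v₂, v₃ as columns and reduce.
Reduction leaves 1 leading entry, giving rank 1.

1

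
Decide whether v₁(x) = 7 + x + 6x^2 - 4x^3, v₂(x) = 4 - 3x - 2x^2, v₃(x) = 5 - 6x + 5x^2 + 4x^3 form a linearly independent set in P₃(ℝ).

linearly independent

Write each element as a coordinate vector in ℝ⁴ using {1, x, …, x^3}.
Place the vectors as rows of a 3×4 matrix and reduce to echelon form.
The reduction yields 3 nonzero rows, so the rank is 3.
Since rank = 3 (the number of vectors), the set is linearly independent.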